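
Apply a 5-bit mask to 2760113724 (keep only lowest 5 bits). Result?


2760113724 & 31 = 28

28


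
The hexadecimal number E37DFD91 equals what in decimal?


E37DFD91 hex = 3816684945 decimal

3816684945


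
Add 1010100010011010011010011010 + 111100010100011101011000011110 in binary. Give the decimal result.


1010100010011010011010011010 + 111100010100011101011000011110 = 1000110110110110111110010111000 = 1188789432

1188789432


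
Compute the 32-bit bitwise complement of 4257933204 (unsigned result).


~0b11111101110010101110011110010100 = 0b10001101010001100001101011 = 37034091 (32-bit unsigned)

37034091


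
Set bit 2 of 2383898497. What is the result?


2383898497 | (1 << 2) = 2383898497 | 4 = 2383898501

2383898501


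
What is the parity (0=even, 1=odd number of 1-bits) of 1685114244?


0b1100100011100001100110110000100 has 13 ones => parity 1

1


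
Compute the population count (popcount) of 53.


0b110101 has 4 set bits

4


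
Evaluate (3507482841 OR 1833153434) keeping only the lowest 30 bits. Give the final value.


Step 1: 3507482841 | 1833153434 = 4249875419
Step 2: 4249875419 & 1073741823 = 1028649947

1028649947


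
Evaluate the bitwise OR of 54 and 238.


0b110110 | 0b11101110 = 0b11111110 = 254

254


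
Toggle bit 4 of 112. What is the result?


112 ^ (1 << 4) = 112 ^ 16 = 96

96


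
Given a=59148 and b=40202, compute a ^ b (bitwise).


59148 ^ 40202 = 31238

31238


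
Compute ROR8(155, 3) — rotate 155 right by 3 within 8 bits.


Rotate 0b10011011 right by 3 (8-bit) = 0b1110011 = 115

115


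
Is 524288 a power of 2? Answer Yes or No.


0b10000000000000000000. Only one bit set => Yes

Yes


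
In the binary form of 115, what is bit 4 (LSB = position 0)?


0b1110011, position 4 = 1

1


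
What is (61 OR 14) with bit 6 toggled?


Step 1: 61 | 14 = 63
Step 2: 63 ^ (1 << 6) = 63 ^ 64 = 127

127


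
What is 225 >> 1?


0b11100001 >> 1 = 0b1110000 = 112

112


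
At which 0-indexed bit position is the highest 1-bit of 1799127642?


0b1101011001111001000001001011010. Highest set bit at position 30

30


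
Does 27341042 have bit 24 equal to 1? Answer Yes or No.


0b1101000010011000011110010, bit 24 = 1. Yes

Yes


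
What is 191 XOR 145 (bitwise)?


0b10111111 ^ 0b10010001 = 0b101110 = 46

46


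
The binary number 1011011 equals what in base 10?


1011011 in decimal = 91

91


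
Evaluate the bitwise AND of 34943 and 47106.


0b1000100001111111 & 0b1011100000000010 = 0b1000100000000010 = 34818

34818


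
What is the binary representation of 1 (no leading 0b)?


1 = 1 in binary

1


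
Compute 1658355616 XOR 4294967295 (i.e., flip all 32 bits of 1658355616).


1658355616 ^ 4294967295 = 2636611679

2636611679


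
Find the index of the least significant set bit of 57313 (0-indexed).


0b1101111111100001. Lowest set bit at position 0

0


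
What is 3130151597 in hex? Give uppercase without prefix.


3130151597 = BA9252AD hex

BA9252AD


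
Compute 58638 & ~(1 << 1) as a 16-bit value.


58638 & ~(1 << 1) = 58636

58636


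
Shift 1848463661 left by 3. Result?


0b1101110001011010101000100101101 << 3 = 0b1101110001011010101000100101101000 = 14787709288

14787709288


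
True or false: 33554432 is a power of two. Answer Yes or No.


0b10000000000000000000000000. Only one bit set => Yes

Yes


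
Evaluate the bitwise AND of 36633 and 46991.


0b1000111100011001 & 0b1011011110001111 = 0b1000011100001001 = 34569

34569


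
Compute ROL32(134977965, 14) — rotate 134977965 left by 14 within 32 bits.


Rotate 0b1000000010111001100110101101 left by 14 (32-bit) = 0b11100110011010110100001000000010 = 3865788930

3865788930


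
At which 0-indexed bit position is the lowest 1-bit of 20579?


0b101000001100011. Lowest set bit at position 0

0


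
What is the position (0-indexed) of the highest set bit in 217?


0b11011001. Highest set bit at position 7

7


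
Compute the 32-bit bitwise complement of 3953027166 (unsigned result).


~0b11101011100111100110100001011110 = 0b10100011000011001011110100001 = 341940129 (32-bit unsigned)

341940129


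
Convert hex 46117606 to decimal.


46117606 hex = 1175549446 decimal

1175549446


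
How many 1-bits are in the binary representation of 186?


0b10111010 has 5 set bits

5


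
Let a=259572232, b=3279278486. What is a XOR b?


259572232 ^ 3279278486 = 3423409054

3423409054


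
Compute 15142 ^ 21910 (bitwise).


0b11101100100110 ^ 0b101010110010110 = 0b110111010110000 = 28336

28336


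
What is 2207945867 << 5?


0b10000011100110101001010010001011 << 5 = 0b1000001110011010100101001000101100000 = 70654267744

70654267744


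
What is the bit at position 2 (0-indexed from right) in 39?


0b100111, position 2 = 1

1


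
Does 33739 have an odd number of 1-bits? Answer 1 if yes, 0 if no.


0b1000001111001011 has 8 ones => parity 0

0


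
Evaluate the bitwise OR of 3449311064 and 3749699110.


0b11001101100110000100111101011000 | 0b11011111011111111101111000100110 = 0b11011111111111111101111101111110 = 3758088062

3758088062


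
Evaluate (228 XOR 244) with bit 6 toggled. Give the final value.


Step 1: 228 ^ 244 = 16
Step 2: 16 ^ (1 << 6) = 16 ^ 64 = 80

80


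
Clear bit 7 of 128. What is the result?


128 & ~(1 << 7) = 0

0


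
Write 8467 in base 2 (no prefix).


8467 = 10000100010011 in binary

10000100010011


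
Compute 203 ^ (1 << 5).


203 ^ (1 << 5) = 203 ^ 32 = 235

235


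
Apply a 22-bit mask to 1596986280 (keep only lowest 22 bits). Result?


1596986280 & 4194303 = 3150760

3150760


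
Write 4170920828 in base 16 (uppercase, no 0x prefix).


4170920828 = F89B337C hex

F89B337C


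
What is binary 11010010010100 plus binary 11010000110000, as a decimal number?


11010010010100 + 11010000110000 = 110100011000100 = 26820

26820


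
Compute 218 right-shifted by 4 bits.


0b11011010 >> 4 = 0b1101 = 13

13


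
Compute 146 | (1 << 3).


146 | (1 << 3) = 146 | 8 = 154

154


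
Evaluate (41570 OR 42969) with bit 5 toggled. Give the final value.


Step 1: 41570 | 42969 = 43003
Step 2: 43003 ^ (1 << 5) = 43003 ^ 32 = 42971

42971


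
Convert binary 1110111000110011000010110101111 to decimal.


1110111000110011000010110101111 in decimal = 1998161327

1998161327


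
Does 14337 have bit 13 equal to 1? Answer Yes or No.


0b11100000000001, bit 13 = 1. Yes

Yes


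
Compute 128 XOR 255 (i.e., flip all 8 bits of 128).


128 ^ 255 = 127

127


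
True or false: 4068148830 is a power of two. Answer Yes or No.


0b11110010011110110000011001011110. Multiple bits set => No

No


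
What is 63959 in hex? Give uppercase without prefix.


63959 = F9D7 hex

F9D7


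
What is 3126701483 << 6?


0b10111010010111011010110110101011 << 6 = 0b10111010010111011010110110101011000000 = 200108894912

200108894912


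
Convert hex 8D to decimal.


8D hex = 141 decimal

141


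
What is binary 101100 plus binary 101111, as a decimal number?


101100 + 101111 = 1011011 = 91

91


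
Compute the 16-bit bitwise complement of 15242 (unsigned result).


~0b11101110001010 = 0b1100010001110101 = 50293 (16-bit unsigned)

50293


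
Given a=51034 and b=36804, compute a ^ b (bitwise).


51034 ^ 36804 = 18590

18590


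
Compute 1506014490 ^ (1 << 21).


1506014490 ^ (1 << 21) = 1506014490 ^ 2097152 = 1508111642

1508111642


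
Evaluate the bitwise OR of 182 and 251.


0b10110110 | 0b11111011 = 0b11111111 = 255

255


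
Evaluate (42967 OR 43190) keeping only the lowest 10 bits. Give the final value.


Step 1: 42967 | 43190 = 45047
Step 2: 45047 & 1023 = 1015

1015


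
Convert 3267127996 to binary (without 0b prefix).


3267127996 = 11000010101111000110101010111100 in binary

11000010101111000110101010111100


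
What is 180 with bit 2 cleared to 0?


180 & ~(1 << 2) = 176

176


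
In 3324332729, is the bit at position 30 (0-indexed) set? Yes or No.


0b11000110001001010100101010111001, bit 30 = 1. Yes

Yes


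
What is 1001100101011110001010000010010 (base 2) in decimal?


1001100101011110001010000010010 in decimal = 1286542354

1286542354


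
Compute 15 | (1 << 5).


15 | (1 << 5) = 15 | 32 = 47

47


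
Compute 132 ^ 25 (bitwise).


0b10000100 ^ 0b11001 = 0b10011101 = 157

157


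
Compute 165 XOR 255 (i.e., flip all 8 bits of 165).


165 ^ 255 = 90

90


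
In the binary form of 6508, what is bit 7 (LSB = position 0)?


0b1100101101100, position 7 = 0

0


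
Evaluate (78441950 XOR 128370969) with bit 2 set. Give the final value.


Step 1: 78441950 ^ 128370969 = 50996423
Step 2: 50996423 | (1 << 2) = 50996423 | 4 = 50996423

50996423


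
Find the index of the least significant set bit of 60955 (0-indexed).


0b1110111000011011. Lowest set bit at position 0

0


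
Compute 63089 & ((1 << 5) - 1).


63089 & 31 = 17

17


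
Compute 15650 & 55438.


0b11110100100010 & 0b1101100010001110 = 0b1100000000010 = 6146

6146


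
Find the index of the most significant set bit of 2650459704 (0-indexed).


0b10011101111110101100111000111000. Highest set bit at position 31

31


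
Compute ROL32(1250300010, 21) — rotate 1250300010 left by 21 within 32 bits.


Rotate 0b1001010100001100001000001101010 left by 21 (32-bit) = 0b1101010010010101000011000010 = 222908610

222908610


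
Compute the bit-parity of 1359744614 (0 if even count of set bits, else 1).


0b1010001000011000000111001100110 has 12 ones => parity 0

0


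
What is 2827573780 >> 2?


0b10101000100010010101101000010100 >> 2 = 0b101010001000100101011010000101 = 706893445

706893445


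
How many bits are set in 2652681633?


0b10011110000111001011010110100001 has 16 set bits

16


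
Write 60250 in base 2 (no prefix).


60250 = 1110101101011010 in binary

1110101101011010


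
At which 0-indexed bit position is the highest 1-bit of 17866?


0b100010111001010. Highest set bit at position 14

14


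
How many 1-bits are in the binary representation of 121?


0b1111001 has 5 set bits

5


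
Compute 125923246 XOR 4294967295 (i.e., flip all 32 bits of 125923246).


125923246 ^ 4294967295 = 4169044049

4169044049


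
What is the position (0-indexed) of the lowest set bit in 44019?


0b1010101111110011. Lowest set bit at position 0

0


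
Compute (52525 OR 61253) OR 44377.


Step 1: 52525 | 61253 = 61293
Step 2: 61293 | 44377 = 61309

61309


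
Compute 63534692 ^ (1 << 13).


63534692 ^ (1 << 13) = 63534692 ^ 8192 = 63526500

63526500


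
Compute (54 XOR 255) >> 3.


Step 1: 54 ^ 255 = 201
Step 2: 201 >> 3 = 25

25


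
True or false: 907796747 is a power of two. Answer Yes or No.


0b110110000110111110000100001011. Multiple bits set => No

No


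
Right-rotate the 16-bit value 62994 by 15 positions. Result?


Rotate 0b1111011000010010 right by 15 (16-bit) = 0b1110110000100101 = 60453

60453


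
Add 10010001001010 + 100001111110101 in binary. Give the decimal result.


10010001001010 + 100001111110101 = 110100000111111 = 26687

26687


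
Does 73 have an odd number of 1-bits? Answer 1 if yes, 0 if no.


0b1001001 has 3 ones => parity 1

1


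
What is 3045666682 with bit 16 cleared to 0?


3045666682 & ~(1 << 16) = 3045601146

3045601146


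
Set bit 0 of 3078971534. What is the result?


3078971534 | (1 << 0) = 3078971534 | 1 = 3078971535

3078971535


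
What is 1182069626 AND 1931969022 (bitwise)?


0b1000110011101001111001101111010 & 0b1110011001001111000000111111110 = 0b1000010001001001000000101111010 = 1109688698

1109688698


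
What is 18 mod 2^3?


18 & 7 = 2

2


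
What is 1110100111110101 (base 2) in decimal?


1110100111110101 in decimal = 59893

59893


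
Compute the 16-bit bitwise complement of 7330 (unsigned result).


~0b1110010100010 = 0b1110001101011101 = 58205 (16-bit unsigned)

58205


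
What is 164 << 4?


0b10100100 << 4 = 0b101001000000 = 2624

2624


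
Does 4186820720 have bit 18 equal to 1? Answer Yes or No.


0b11111001100011011101000001110000, bit 18 = 1. Yes

Yes


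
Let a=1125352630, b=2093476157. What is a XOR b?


1125352630 ^ 2093476157 = 1070886283

1070886283


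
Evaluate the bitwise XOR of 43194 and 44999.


0b1010100010111010 ^ 0b1010111111000111 = 0b11101111101 = 1917

1917


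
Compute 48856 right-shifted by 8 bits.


0b1011111011011000 >> 8 = 0b10111110 = 190

190


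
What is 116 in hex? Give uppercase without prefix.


116 = 74 hex

74


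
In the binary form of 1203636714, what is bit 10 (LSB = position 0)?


0b1000111101111100000100111101010, position 10 = 0

0


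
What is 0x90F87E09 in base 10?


90F87E09 hex = 2432204297 decimal

2432204297


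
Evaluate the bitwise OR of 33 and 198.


0b100001 | 0b11000110 = 0b11100111 = 231

231


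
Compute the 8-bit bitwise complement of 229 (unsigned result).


~0b11100101 = 0b11010 = 26 (8-bit unsigned)

26


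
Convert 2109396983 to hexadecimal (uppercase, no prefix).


2109396983 = 7DBAD7F7 hex

7DBAD7F7


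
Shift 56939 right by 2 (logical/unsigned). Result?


0b1101111001101011 >> 2 = 0b11011110011010 = 14234

14234


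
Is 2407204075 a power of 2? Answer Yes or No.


0b10001111011110110000010011101011. Multiple bits set => No

No


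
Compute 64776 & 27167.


0b1111110100001000 & 0b110101000011111 = 0b110100000001000 = 26632

26632


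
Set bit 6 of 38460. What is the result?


38460 | (1 << 6) = 38460 | 64 = 38524

38524


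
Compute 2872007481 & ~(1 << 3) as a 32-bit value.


2872007481 & ~(1 << 3) = 2872007473

2872007473


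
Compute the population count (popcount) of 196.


0b11000100 has 3 set bits

3


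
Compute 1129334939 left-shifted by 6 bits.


0b1000011010100000100100010011011 << 6 = 0b1000011010100000100100010011011000000 = 72277436096

72277436096


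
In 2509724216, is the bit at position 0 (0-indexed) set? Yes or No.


0b10010101100101110101101000111000, bit 0 = 0. No

No


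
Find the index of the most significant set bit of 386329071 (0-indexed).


0b10111000001101110100111101111. Highest set bit at position 28

28


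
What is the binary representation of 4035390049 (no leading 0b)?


4035390049 = 11110000100001110010101001100001 in binary

11110000100001110010101001100001


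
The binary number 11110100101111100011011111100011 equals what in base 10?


11110100101111100011011111100011 in decimal = 4106106851

4106106851


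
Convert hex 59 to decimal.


59 hex = 89 decimal

89


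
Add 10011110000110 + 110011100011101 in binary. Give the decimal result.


10011110000110 + 110011100011101 = 1000111010100011 = 36515

36515


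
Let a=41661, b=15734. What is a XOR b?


41661 ^ 15734 = 40907

40907


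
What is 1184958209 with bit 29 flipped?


1184958209 ^ (1 << 29) = 1184958209 ^ 536870912 = 1721829121

1721829121


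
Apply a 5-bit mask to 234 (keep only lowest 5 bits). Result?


234 & 31 = 10

10


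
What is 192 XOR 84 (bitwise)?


0b11000000 ^ 0b1010100 = 0b10010100 = 148

148


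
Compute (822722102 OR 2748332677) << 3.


Step 1: 822722102 | 2748332677 = 3017391799
Step 2: 3017391799 << 3 = 24139134392

24139134392


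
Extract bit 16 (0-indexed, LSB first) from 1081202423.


0b1000000011100011101011011110111, position 16 = 1

1


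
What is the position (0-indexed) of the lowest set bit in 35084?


0b1000100100001100. Lowest set bit at position 2

2


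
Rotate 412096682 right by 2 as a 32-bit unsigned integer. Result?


Rotate 0b11000100100000001100010101010 right by 2 (32-bit) = 0b10000110001001000000011000101010 = 2250507818

2250507818


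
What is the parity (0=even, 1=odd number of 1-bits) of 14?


0b1110 has 3 ones => parity 1

1


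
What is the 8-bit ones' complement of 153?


153 ^ 255 = 102

102


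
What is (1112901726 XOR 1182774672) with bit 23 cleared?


Step 1: 1112901726 ^ 1182774672 = 69877198
Step 2: 69877198 & ~(1 << 23) = 69877198

69877198


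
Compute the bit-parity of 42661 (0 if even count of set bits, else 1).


0b1010011010100101 has 8 ones => parity 0

0


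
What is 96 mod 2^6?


96 & 63 = 32

32


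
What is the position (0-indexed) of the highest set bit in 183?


0b10110111. Highest set bit at position 7

7


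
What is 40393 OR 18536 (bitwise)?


0b1001110111001001 | 0b100100001101000 = 0b1101110111101001 = 56809

56809


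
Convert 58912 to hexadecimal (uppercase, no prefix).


58912 = E620 hex

E620


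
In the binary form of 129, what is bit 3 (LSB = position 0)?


0b10000001, position 3 = 0

0


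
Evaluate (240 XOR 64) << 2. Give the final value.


Step 1: 240 ^ 64 = 176
Step 2: 176 << 2 = 704

704


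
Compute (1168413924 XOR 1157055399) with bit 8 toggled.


Step 1: 1168413924 ^ 1157055399 = 22271811
Step 2: 22271811 ^ (1 << 8) = 22271811 ^ 256 = 22271555

22271555


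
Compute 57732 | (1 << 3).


57732 | (1 << 3) = 57732 | 8 = 57740

57740


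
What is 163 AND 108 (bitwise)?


0b10100011 & 0b1101100 = 0b100000 = 32

32


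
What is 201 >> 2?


0b11001001 >> 2 = 0b110010 = 50

50


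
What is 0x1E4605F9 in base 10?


1E4605F9 hex = 507905529 decimal

507905529


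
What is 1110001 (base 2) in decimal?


1110001 in decimal = 113

113


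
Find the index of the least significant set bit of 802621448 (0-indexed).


0b101111110101110000100000001000. Lowest set bit at position 3

3


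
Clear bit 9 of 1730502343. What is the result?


1730502343 & ~(1 << 9) = 1730501831

1730501831


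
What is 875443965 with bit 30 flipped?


875443965 ^ (1 << 30) = 875443965 ^ 1073741824 = 1949185789

1949185789


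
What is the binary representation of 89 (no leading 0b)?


89 = 1011001 in binary

1011001


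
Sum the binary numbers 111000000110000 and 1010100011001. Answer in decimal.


111000000110000 + 1010100011001 = 1000010101001001 = 34121

34121


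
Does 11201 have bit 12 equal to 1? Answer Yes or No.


0b10101111000001, bit 12 = 0. No

No


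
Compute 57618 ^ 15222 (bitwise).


0b1110000100010010 ^ 0b11101101110110 = 0b1101101001100100 = 55908

55908


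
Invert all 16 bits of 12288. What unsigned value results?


12288 ^ 65535 = 53247

53247


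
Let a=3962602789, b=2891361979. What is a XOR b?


3962602789 ^ 2891361979 = 1080437662

1080437662


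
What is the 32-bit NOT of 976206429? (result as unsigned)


~0b111010001011111011101001011101 = 0b11000101110100000100010110100010 = 3318760866 (32-bit unsigned)

3318760866


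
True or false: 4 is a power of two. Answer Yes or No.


0b100. Only one bit set => Yes

Yes


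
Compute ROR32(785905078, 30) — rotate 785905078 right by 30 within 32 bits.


Rotate 0b101110110101111111010110110110 right by 30 (32-bit) = 0b10111011010111111101011011011000 = 3143620312

3143620312


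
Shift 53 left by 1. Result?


0b110101 << 1 = 0b1101010 = 106

106


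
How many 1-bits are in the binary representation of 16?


0b10000 has 1 set bits

1


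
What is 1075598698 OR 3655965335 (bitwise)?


0b1000000000111000101010101101010 | 0b11011001111010011001101010010111 = 0b11011001111111011101111111111111 = 3657293823

3657293823


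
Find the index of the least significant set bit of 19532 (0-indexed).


0b100110001001100. Lowest set bit at position 2

2


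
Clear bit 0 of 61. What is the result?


61 & ~(1 << 0) = 60

60


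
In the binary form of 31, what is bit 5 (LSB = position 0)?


0b11111, position 5 = 0

0


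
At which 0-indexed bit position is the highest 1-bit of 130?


0b10000010. Highest set bit at position 7

7


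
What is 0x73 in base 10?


73 hex = 115 decimal

115


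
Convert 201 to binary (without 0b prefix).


201 = 11001001 in binary

11001001


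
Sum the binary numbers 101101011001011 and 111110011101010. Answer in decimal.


101101011001011 + 111110011101010 = 1101011110110101 = 55221

55221


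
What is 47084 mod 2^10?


47084 & 1023 = 1004

1004


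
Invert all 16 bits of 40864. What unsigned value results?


40864 ^ 65535 = 24671

24671


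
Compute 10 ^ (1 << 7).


10 ^ (1 << 7) = 10 ^ 128 = 138

138


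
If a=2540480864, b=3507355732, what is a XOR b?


2540480864 ^ 3507355732 = 1180870964

1180870964


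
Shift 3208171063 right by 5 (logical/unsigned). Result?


0b10111111001110001100111000110111 >> 5 = 0b101111110011100011001110001 = 100255345

100255345


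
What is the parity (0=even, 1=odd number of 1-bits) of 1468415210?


0b1010111100001100011110011101010 has 17 ones => parity 1

1


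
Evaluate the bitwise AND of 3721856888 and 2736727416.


0b11011101110101110000011101111000 & 0b10100011000111110010010101111000 = 0b10000001000101110000010101111000 = 2165769592

2165769592


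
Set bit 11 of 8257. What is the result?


8257 | (1 << 11) = 8257 | 2048 = 10305

10305


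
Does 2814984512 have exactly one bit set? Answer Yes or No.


0b10100111110010010100000101000000. Multiple bits set => No

No


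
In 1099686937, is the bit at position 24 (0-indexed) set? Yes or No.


0b1000001100010111110010000011001, bit 24 = 1. Yes

Yes


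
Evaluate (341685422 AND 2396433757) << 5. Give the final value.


Step 1: 341685422 & 2396433757 = 72655884
Step 2: 72655884 << 5 = 2324988288

2324988288


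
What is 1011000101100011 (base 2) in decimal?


1011000101100011 in decimal = 45411

45411


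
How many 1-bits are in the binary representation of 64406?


0b1111101110010110 has 11 set bits

11


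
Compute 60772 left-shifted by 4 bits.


0b1110110101100100 << 4 = 0b11101101011001000000 = 972352

972352


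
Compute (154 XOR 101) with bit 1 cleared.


Step 1: 154 ^ 101 = 255
Step 2: 255 & ~(1 << 1) = 253

253


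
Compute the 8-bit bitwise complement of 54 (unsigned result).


~0b110110 = 0b11001001 = 201 (8-bit unsigned)

201


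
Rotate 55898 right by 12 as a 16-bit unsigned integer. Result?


Rotate 0b1101101001011010 right by 12 (16-bit) = 0b1010010110101101 = 42413

42413


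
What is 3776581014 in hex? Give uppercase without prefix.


3776581014 = E11A0D96 hex

E11A0D96


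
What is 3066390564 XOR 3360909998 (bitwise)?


0b10110110110001010110100000100100 ^ 0b11001000010100110110101010101110 = 0b1111110100101100000001010001010 = 2123760266

2123760266


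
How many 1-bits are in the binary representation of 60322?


0b1110101110100010 has 9 set bits

9


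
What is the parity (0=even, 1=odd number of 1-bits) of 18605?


0b100100010101101 has 7 ones => parity 1

1


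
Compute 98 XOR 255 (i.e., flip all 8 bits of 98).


98 ^ 255 = 157

157


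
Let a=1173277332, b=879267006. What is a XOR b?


1173277332 ^ 879267006 = 1904625194

1904625194


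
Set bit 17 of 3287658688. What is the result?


3287658688 | (1 << 17) = 3287658688 | 131072 = 3287789760

3287789760


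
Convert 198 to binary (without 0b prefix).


198 = 11000110 in binary

11000110


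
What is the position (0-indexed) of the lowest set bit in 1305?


0b10100011001. Lowest set bit at position 0

0


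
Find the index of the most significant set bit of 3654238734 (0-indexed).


0b11011001110011110100001000001110. Highest set bit at position 31

31


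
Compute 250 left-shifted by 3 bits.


0b11111010 << 3 = 0b11111010000 = 2000

2000


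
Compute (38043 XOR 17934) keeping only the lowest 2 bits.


Step 1: 38043 ^ 17934 = 53909
Step 2: 53909 & 3 = 1

1


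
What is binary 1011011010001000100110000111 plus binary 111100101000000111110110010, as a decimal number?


1011011010001000100110000111 + 111100101000000111110110010 = 10010111111001001100100111001 = 318544185

318544185


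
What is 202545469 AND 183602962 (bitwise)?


0b1100000100101001100100111101 & 0b1010111100011000111100010010 = 0b1000000100001000100100010000 = 135301392

135301392


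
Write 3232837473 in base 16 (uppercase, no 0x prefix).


3232837473 = C0B12F61 hex

C0B12F61


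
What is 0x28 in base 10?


28 hex = 40 decimal

40


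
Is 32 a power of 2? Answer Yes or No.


0b100000. Only one bit set => Yes

Yes


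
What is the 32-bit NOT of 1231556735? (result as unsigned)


~0b1001001011010000001000001111111 = 0b10110110100101111110111110000000 = 3063410560 (32-bit unsigned)

3063410560


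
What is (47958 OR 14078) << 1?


Step 1: 47958 | 14078 = 49150
Step 2: 49150 << 1 = 98300

98300


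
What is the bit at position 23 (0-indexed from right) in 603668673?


0b100011111110110100000011000001, position 23 = 1

1


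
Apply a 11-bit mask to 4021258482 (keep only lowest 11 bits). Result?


4021258482 & 2047 = 242

242


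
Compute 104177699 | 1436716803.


0b110001101011010000000100011 | 0b1010101101000101000111100000011 = 0b1010111101101111010111100100011 = 1471655715

1471655715


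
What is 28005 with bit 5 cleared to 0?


28005 & ~(1 << 5) = 27973

27973


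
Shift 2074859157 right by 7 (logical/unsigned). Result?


0b1111011101010111101011010010101 >> 7 = 0b111101110101011110101101 = 16209837

16209837


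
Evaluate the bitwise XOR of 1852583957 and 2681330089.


0b1101110011011000011000000010101 ^ 0b10011111110100011101100110101001 = 0b11110001101111011110100110111100 = 4055755196

4055755196


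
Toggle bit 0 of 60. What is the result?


60 ^ (1 << 0) = 60 ^ 1 = 61

61


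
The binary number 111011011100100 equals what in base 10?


111011011100100 in decimal = 30436

30436


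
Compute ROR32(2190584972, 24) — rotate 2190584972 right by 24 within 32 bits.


Rotate 0b10000010100100011010110010001100 right by 24 (32-bit) = 0b10010001101011001000110010000010 = 2444004482

2444004482


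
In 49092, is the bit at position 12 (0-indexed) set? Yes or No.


0b1011111111000100, bit 12 = 1. Yes

Yes


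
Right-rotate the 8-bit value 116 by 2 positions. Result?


Rotate 0b1110100 right by 2 (8-bit) = 0b11101 = 29

29


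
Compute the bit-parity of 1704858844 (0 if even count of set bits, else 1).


0b1100101100111100001010011011100 has 16 ones => parity 0

0


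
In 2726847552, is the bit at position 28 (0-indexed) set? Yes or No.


0b10100010100010000110010001000000, bit 28 = 0. No

No


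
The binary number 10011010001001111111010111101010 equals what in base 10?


10011010001001111111010111101010 in decimal = 2586310122

2586310122


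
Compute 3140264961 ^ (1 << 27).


3140264961 ^ (1 << 27) = 3140264961 ^ 134217728 = 3006047233

3006047233


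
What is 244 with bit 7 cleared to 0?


244 & ~(1 << 7) = 116

116


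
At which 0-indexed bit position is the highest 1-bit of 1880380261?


0b1110000000101000101001101100101. Highest set bit at position 30

30


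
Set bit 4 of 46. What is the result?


46 | (1 << 4) = 46 | 16 = 62

62


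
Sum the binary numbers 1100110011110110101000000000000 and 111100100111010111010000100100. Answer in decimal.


1100110011110110101000000000000 + 111100100111010111010000100100 = 10100011000110001100010000100100 = 2736309284

2736309284


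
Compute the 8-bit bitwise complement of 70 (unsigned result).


~0b1000110 = 0b10111001 = 185 (8-bit unsigned)

185


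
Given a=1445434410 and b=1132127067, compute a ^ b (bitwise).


1445434410 ^ 1132127067 = 358446961

358446961


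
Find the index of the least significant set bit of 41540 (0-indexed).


0b1010001001000100. Lowest set bit at position 2

2


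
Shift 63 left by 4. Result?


0b111111 << 4 = 0b1111110000 = 1008

1008


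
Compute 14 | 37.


0b1110 | 0b100101 = 0b101111 = 47

47


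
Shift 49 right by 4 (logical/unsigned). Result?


0b110001 >> 4 = 0b11 = 3

3


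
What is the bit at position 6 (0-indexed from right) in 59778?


0b1110100110000010, position 6 = 0

0


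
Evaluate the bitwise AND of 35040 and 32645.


0b1000100011100000 & 0b111111110000101 = 0b100010000000 = 2176

2176


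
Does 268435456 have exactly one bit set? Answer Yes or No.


0b10000000000000000000000000000. Only one bit set => Yes

Yes


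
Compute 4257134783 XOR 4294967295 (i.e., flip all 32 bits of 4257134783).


4257134783 ^ 4294967295 = 37832512

37832512


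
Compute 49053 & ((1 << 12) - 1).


49053 & 4095 = 3997

3997


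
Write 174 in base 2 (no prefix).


174 = 10101110 in binary

10101110


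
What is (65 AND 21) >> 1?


Step 1: 65 & 21 = 1
Step 2: 1 >> 1 = 0

0


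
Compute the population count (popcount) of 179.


0b10110011 has 5 set bits

5


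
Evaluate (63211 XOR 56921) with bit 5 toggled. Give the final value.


Step 1: 63211 ^ 56921 = 10418
Step 2: 10418 ^ (1 << 5) = 10418 ^ 32 = 10386

10386


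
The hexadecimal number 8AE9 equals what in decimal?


8AE9 hex = 35561 decimal

35561


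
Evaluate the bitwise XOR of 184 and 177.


0b10111000 ^ 0b10110001 = 0b1001 = 9

9


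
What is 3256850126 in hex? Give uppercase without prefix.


3256850126 = C21F96CE hex

C21F96CE


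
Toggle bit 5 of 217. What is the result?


217 ^ (1 << 5) = 217 ^ 32 = 249

249


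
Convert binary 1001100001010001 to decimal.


1001100001010001 in decimal = 38993

38993


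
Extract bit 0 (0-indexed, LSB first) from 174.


0b10101110, position 0 = 0

0


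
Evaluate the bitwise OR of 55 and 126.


0b110111 | 0b1111110 = 0b1111111 = 127

127


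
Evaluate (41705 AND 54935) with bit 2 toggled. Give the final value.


Step 1: 41705 & 54935 = 33409
Step 2: 33409 ^ (1 << 2) = 33409 ^ 4 = 33413

33413


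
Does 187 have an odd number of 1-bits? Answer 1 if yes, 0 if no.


0b10111011 has 6 ones => parity 0

0


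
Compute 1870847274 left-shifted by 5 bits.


0b1101111100000101101110100101010 << 5 = 0b110111110000010110111010010101000000 = 59867112768

59867112768


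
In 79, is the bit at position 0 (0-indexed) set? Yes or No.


0b1001111, bit 0 = 1. Yes

Yes


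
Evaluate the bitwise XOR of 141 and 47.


0b10001101 ^ 0b101111 = 0b10100010 = 162

162


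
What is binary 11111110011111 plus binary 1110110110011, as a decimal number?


11111110011111 + 1110110110011 = 101110101010010 = 23890

23890


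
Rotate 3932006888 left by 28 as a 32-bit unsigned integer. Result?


Rotate 0b11101010010111011010100111101000 left by 28 (32-bit) = 0b10001110101001011101101010011110 = 2393234078

2393234078


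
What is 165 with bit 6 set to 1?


165 | (1 << 6) = 165 | 64 = 229

229


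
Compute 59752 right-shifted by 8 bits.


0b1110100101101000 >> 8 = 0b11101001 = 233

233


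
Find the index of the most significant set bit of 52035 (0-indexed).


0b1100101101000011. Highest set bit at position 15

15


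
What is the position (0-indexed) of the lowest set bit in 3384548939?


0b11001001101111000001111001001011. Lowest set bit at position 0

0


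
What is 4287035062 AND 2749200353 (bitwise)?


0b11111111100001101111011010110110 & 0b10100011110111010111011111100001 = 0b10100011100001000111011010100000 = 2743367328

2743367328


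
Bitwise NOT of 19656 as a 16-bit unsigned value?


~0b100110011001000 = 0b1011001100110111 = 45879 (16-bit unsigned)

45879


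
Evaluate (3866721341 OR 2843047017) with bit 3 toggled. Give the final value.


Step 1: 3866721341 | 2843047017 = 4017978493
Step 2: 4017978493 ^ (1 << 3) = 4017978493 ^ 8 = 4017978485

4017978485


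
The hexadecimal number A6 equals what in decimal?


A6 hex = 166 decimal

166


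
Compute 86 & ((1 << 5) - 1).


86 & 31 = 22

22


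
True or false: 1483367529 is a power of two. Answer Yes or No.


0b1011000011010100110010001101001. Multiple bits set => No

No


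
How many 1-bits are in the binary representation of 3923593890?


0b11101001110111010100101010100010 has 17 set bits

17


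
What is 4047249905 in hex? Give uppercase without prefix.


4047249905 = F13C21F1 hex

F13C21F1


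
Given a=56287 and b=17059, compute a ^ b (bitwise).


56287 ^ 17059 = 39292

39292


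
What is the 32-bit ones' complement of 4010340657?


4010340657 ^ 4294967295 = 284626638

284626638


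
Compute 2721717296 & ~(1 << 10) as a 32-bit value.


2721717296 & ~(1 << 10) = 2721716272

2721716272


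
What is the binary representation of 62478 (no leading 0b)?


62478 = 1111010000001110 in binary

1111010000001110


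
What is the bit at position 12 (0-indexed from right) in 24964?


0b110000110000100, position 12 = 0

0


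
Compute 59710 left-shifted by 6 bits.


0b1110100100111110 << 6 = 0b1110100100111110000000 = 3821440

3821440


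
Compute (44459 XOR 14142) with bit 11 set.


Step 1: 44459 ^ 14142 = 39573
Step 2: 39573 | (1 << 11) = 39573 | 2048 = 39573

39573


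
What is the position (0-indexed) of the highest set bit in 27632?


0b110101111110000. Highest set bit at position 14

14


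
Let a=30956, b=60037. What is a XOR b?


30956 ^ 60037 = 37481

37481


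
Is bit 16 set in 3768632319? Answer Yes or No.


0b11100000101000001100001111111111, bit 16 = 0. No

No


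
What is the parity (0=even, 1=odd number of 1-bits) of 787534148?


0b101110111100001101000101000100 has 14 ones => parity 0

0


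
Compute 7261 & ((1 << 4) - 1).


7261 & 15 = 13

13


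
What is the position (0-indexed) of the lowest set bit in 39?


0b100111. Lowest set bit at position 0

0


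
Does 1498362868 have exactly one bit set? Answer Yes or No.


0b1011001010011110011001111110100. Multiple bits set => No

No


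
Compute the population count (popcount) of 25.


0b11001 has 3 set bits

3


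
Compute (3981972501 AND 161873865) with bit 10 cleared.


Step 1: 3981972501 & 161873865 = 151000065
Step 2: 151000065 & ~(1 << 10) = 150999041

150999041


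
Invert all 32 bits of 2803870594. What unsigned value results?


2803870594 ^ 4294967295 = 1491096701

1491096701


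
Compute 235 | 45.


0b11101011 | 0b101101 = 0b11101111 = 239

239


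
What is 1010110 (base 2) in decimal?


1010110 in decimal = 86

86


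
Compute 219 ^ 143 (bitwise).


0b11011011 ^ 0b10001111 = 0b1010100 = 84

84


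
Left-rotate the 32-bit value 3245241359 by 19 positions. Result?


Rotate 0b11000001011011100111010000001111 left by 19 (32-bit) = 0b10100000011111100000101101110011 = 2692615027

2692615027


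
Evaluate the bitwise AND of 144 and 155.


0b10010000 & 0b10011011 = 0b10010000 = 144

144


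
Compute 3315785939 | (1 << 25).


3315785939 | (1 << 25) = 3315785939 | 33554432 = 3349340371

3349340371


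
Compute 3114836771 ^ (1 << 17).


3114836771 ^ (1 << 17) = 3114836771 ^ 131072 = 3114967843

3114967843


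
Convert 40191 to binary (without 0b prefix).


40191 = 1001110011111111 in binary

1001110011111111


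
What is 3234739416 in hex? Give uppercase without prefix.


3234739416 = C0CE34D8 hex

C0CE34D8


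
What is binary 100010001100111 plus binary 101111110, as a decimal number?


100010001100111 + 101111110 = 100010111100101 = 17893

17893


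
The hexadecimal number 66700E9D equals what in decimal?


66700E9D hex = 1718619805 decimal

1718619805


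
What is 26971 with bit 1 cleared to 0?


26971 & ~(1 << 1) = 26969

26969


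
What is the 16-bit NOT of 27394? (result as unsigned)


~0b110101100000010 = 0b1001010011111101 = 38141 (16-bit unsigned)

38141


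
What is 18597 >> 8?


0b100100010100101 >> 8 = 0b1001000 = 72

72


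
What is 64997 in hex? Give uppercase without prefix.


64997 = FDE5 hex

FDE5


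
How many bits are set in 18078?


0b100011010011110 has 8 set bits

8


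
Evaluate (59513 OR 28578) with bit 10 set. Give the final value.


Step 1: 59513 | 28578 = 61435
Step 2: 61435 | (1 << 10) = 61435 | 1024 = 61435

61435


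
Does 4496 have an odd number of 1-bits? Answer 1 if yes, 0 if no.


0b1000110010000 has 4 ones => parity 0

0


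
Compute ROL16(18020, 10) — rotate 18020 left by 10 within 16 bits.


Rotate 0b100011001100100 left by 10 (16-bit) = 0b1001000100011001 = 37145

37145


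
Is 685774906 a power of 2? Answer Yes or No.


0b101000111000000001100000111010. Multiple bits set => No

No


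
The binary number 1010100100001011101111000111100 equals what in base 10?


1010100100001011101111000111100 in decimal = 1418059324

1418059324


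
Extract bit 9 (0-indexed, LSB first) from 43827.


0b1010101100110011, position 9 = 1

1


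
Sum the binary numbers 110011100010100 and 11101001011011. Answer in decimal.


110011100010100 + 11101001011011 = 1010000101101111 = 41327

41327


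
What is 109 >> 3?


0b1101101 >> 3 = 0b1101 = 13

13


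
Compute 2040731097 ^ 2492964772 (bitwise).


0b1111001101000110001010111011001 ^ 0b10010100100101111001111110100100 = 0b11101101001101001000101001111101 = 3979643517

3979643517


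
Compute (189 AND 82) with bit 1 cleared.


Step 1: 189 & 82 = 16
Step 2: 16 & ~(1 << 1) = 16

16


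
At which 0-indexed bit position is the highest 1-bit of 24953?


0b110000101111001. Highest set bit at position 14

14


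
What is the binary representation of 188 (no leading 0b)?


188 = 10111100 in binary

10111100


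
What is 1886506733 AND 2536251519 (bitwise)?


0b1110000011100011100111011101101 & 0b10010111001011000010000001111111 = 0b10000001000000000000001101101 = 270532717

270532717


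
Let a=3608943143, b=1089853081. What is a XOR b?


3608943143 ^ 1089853081 = 2548681918

2548681918


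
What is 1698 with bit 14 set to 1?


1698 | (1 << 14) = 1698 | 16384 = 18082

18082


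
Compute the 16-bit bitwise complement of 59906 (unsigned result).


~0b1110101000000010 = 0b1010111111101 = 5629 (16-bit unsigned)

5629


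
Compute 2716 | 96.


0b101010011100 | 0b1100000 = 0b101011111100 = 2812

2812


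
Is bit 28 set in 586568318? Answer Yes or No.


0b100010111101100101001001111110, bit 28 = 0. No

No


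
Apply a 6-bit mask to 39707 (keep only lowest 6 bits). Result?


39707 & 63 = 27

27


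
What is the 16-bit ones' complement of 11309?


11309 ^ 65535 = 54226

54226


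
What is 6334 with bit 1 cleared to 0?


6334 & ~(1 << 1) = 6332

6332


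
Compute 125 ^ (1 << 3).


125 ^ (1 << 3) = 125 ^ 8 = 117

117


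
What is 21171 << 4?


0b101001010110011 << 4 = 0b1010010101100110000 = 338736

338736
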